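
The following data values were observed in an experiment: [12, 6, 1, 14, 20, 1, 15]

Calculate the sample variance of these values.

53.8095

Step 1: Compute the mean: (12 + 6 + 1 + 14 + 20 + 1 + 15) / 7 = 9.8571
Step 2: Compute squared deviations from the mean:
  (12 - 9.8571)^2 = 4.5918
  (6 - 9.8571)^2 = 14.8776
  (1 - 9.8571)^2 = 78.449
  (14 - 9.8571)^2 = 17.1633
  (20 - 9.8571)^2 = 102.8776
  (1 - 9.8571)^2 = 78.449
  (15 - 9.8571)^2 = 26.449
Step 3: Sum of squared deviations = 322.8571
Step 4: Sample variance = 322.8571 / 6 = 53.8095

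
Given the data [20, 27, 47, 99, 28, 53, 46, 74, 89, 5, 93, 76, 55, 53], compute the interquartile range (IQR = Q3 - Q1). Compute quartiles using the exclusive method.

51.5

Step 1: Sort the data: [5, 20, 27, 28, 46, 47, 53, 53, 55, 74, 76, 89, 93, 99]
Step 2: n = 14
Step 3: Using the exclusive quartile method:
  Q1 = 27.75
  Q2 (median) = 53
  Q3 = 79.25
  IQR = Q3 - Q1 = 79.25 - 27.75 = 51.5
Step 4: IQR = 51.5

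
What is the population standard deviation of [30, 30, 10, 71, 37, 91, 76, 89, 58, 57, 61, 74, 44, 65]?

22.8992

Step 1: Compute the mean: 56.6429
Step 2: Sum of squared deviations from the mean: 7341.2143
Step 3: Population variance = 7341.2143 / 14 = 524.3724
Step 4: Standard deviation = sqrt(524.3724) = 22.8992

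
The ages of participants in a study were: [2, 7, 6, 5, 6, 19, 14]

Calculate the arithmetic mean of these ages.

8.4286

Step 1: Sum all values: 2 + 7 + 6 + 5 + 6 + 19 + 14 = 59
Step 2: Count the number of values: n = 7
Step 3: Mean = sum / n = 59 / 7 = 8.4286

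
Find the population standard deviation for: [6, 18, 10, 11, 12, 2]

4.9805

Step 1: Compute the mean: 9.8333
Step 2: Sum of squared deviations from the mean: 148.8333
Step 3: Population variance = 148.8333 / 6 = 24.8056
Step 4: Standard deviation = sqrt(24.8056) = 4.9805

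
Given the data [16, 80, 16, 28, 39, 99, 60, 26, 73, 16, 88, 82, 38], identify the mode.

16

Step 1: Count the frequency of each value:
  16: appears 3 time(s)
  26: appears 1 time(s)
  28: appears 1 time(s)
  38: appears 1 time(s)
  39: appears 1 time(s)
  60: appears 1 time(s)
  73: appears 1 time(s)
  80: appears 1 time(s)
  82: appears 1 time(s)
  88: appears 1 time(s)
  99: appears 1 time(s)
Step 2: The value 16 appears most frequently (3 times).
Step 3: Mode = 16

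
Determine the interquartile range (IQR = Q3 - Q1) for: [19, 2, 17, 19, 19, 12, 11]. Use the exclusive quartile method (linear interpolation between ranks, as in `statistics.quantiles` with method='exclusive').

8

Step 1: Sort the data: [2, 11, 12, 17, 19, 19, 19]
Step 2: n = 7
Step 3: Using the exclusive quartile method:
  Q1 = 11
  Q2 (median) = 17
  Q3 = 19
  IQR = Q3 - Q1 = 19 - 11 = 8
Step 4: IQR = 8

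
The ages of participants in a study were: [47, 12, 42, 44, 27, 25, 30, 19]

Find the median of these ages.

28.5

Step 1: Sort the data in ascending order: [12, 19, 25, 27, 30, 42, 44, 47]
Step 2: The number of values is n = 8.
Step 3: Since n is even, the median is the average of positions 4 and 5:
  Median = (27 + 30) / 2 = 28.5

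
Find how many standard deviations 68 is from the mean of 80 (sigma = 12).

-1

Step 1: Recall the z-score formula: z = (x - mu) / sigma
Step 2: Substitute values: z = (68 - 80) / 12
Step 3: z = -12 / 12 = -1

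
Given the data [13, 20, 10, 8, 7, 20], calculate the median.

11.5

Step 1: Sort the data in ascending order: [7, 8, 10, 13, 20, 20]
Step 2: The number of values is n = 6.
Step 3: Since n is even, the median is the average of positions 3 and 4:
  Median = (10 + 13) / 2 = 11.5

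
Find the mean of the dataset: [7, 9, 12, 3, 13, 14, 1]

8.4286

Step 1: Sum all values: 7 + 9 + 12 + 3 + 13 + 14 + 1 = 59
Step 2: Count the number of values: n = 7
Step 3: Mean = sum / n = 59 / 7 = 8.4286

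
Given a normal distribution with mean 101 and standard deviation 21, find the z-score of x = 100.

-0.0476

Step 1: Recall the z-score formula: z = (x - mu) / sigma
Step 2: Substitute values: z = (100 - 101) / 21
Step 3: z = -1 / 21 = -0.0476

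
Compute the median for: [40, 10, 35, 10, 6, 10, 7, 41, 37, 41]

22.5

Step 1: Sort the data in ascending order: [6, 7, 10, 10, 10, 35, 37, 40, 41, 41]
Step 2: The number of values is n = 10.
Step 3: Since n is even, the median is the average of positions 5 and 6:
  Median = (10 + 35) / 2 = 22.5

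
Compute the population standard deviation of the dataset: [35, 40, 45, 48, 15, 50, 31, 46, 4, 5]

16.7955

Step 1: Compute the mean: 31.9
Step 2: Sum of squared deviations from the mean: 2820.9
Step 3: Population variance = 2820.9 / 10 = 282.09
Step 4: Standard deviation = sqrt(282.09) = 16.7955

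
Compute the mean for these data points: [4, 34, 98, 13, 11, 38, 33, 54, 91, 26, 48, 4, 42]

38.1538

Step 1: Sum all values: 4 + 34 + 98 + 13 + 11 + 38 + 33 + 54 + 91 + 26 + 48 + 4 + 42 = 496
Step 2: Count the number of values: n = 13
Step 3: Mean = sum / n = 496 / 13 = 38.1538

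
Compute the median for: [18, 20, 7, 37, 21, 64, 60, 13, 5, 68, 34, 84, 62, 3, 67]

34

Step 1: Sort the data in ascending order: [3, 5, 7, 13, 18, 20, 21, 34, 37, 60, 62, 64, 67, 68, 84]
Step 2: The number of values is n = 15.
Step 3: Since n is odd, the median is the middle value at position 8: 34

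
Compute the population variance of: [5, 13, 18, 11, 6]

22.64

Step 1: Compute the mean: (5 + 13 + 18 + 11 + 6) / 5 = 10.6
Step 2: Compute squared deviations from the mean:
  (5 - 10.6)^2 = 31.36
  (13 - 10.6)^2 = 5.76
  (18 - 10.6)^2 = 54.76
  (11 - 10.6)^2 = 0.16
  (6 - 10.6)^2 = 21.16
Step 3: Sum of squared deviations = 113.2
Step 4: Population variance = 113.2 / 5 = 22.64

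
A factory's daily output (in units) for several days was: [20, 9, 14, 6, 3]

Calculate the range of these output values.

17

Step 1: Identify the maximum value: max = 20
Step 2: Identify the minimum value: min = 3
Step 3: Range = max - min = 20 - 3 = 17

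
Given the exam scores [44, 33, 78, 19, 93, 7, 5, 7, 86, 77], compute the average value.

44.9

Step 1: Sum all values: 44 + 33 + 78 + 19 + 93 + 7 + 5 + 7 + 86 + 77 = 449
Step 2: Count the number of values: n = 10
Step 3: Mean = sum / n = 449 / 10 = 44.9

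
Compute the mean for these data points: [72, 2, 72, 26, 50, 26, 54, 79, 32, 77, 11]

45.5455

Step 1: Sum all values: 72 + 2 + 72 + 26 + 50 + 26 + 54 + 79 + 32 + 77 + 11 = 501
Step 2: Count the number of values: n = 11
Step 3: Mean = sum / n = 501 / 11 = 45.5455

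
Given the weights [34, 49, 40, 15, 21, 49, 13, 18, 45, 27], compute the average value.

31.1

Step 1: Sum all values: 34 + 49 + 40 + 15 + 21 + 49 + 13 + 18 + 45 + 27 = 311
Step 2: Count the number of values: n = 10
Step 3: Mean = sum / n = 311 / 10 = 31.1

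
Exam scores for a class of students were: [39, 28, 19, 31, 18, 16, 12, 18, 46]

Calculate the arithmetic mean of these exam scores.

25.2222

Step 1: Sum all values: 39 + 28 + 19 + 31 + 18 + 16 + 12 + 18 + 46 = 227
Step 2: Count the number of values: n = 9
Step 3: Mean = sum / n = 227 / 9 = 25.2222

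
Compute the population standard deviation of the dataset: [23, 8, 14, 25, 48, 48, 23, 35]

13.7113

Step 1: Compute the mean: 28
Step 2: Sum of squared deviations from the mean: 1504
Step 3: Population variance = 1504 / 8 = 188
Step 4: Standard deviation = sqrt(188) = 13.7113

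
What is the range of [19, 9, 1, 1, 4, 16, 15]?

18

Step 1: Identify the maximum value: max = 19
Step 2: Identify the minimum value: min = 1
Step 3: Range = max - min = 19 - 1 = 18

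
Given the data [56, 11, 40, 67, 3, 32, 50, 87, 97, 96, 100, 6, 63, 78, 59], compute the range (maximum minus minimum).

97

Step 1: Identify the maximum value: max = 100
Step 2: Identify the minimum value: min = 3
Step 3: Range = max - min = 100 - 3 = 97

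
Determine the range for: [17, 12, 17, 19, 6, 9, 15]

13

Step 1: Identify the maximum value: max = 19
Step 2: Identify the minimum value: min = 6
Step 3: Range = max - min = 19 - 6 = 13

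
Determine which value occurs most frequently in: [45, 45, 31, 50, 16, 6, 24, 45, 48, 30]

45

Step 1: Count the frequency of each value:
  6: appears 1 time(s)
  16: appears 1 time(s)
  24: appears 1 time(s)
  30: appears 1 time(s)
  31: appears 1 time(s)
  45: appears 3 time(s)
  48: appears 1 time(s)
  50: appears 1 time(s)
Step 2: The value 45 appears most frequently (3 times).
Step 3: Mode = 45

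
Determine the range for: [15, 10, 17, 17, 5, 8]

12

Step 1: Identify the maximum value: max = 17
Step 2: Identify the minimum value: min = 5
Step 3: Range = max - min = 17 - 5 = 12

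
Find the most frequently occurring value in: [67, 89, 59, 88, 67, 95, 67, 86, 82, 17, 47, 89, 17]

67

Step 1: Count the frequency of each value:
  17: appears 2 time(s)
  47: appears 1 time(s)
  59: appears 1 time(s)
  67: appears 3 time(s)
  82: appears 1 time(s)
  86: appears 1 time(s)
  88: appears 1 time(s)
  89: appears 2 time(s)
  95: appears 1 time(s)
Step 2: The value 67 appears most frequently (3 times).
Step 3: Mode = 67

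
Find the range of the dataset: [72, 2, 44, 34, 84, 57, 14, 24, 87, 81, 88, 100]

98

Step 1: Identify the maximum value: max = 100
Step 2: Identify the minimum value: min = 2
Step 3: Range = max - min = 100 - 2 = 98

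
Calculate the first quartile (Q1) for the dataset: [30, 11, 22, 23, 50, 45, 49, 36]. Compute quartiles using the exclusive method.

22.25

Step 1: Sort the data: [11, 22, 23, 30, 36, 45, 49, 50]
Step 2: n = 8
Step 3: Using the exclusive quartile method:
  Q1 = 22.25
  Q2 (median) = 33
  Q3 = 48
  IQR = Q3 - Q1 = 48 - 22.25 = 25.75
Step 4: Q1 = 22.25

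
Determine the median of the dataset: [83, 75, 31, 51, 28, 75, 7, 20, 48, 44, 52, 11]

46

Step 1: Sort the data in ascending order: [7, 11, 20, 28, 31, 44, 48, 51, 52, 75, 75, 83]
Step 2: The number of values is n = 12.
Step 3: Since n is even, the median is the average of positions 6 and 7:
  Median = (44 + 48) / 2 = 46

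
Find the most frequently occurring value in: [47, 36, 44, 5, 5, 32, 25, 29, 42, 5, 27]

5

Step 1: Count the frequency of each value:
  5: appears 3 time(s)
  25: appears 1 time(s)
  27: appears 1 time(s)
  29: appears 1 time(s)
  32: appears 1 time(s)
  36: appears 1 time(s)
  42: appears 1 time(s)
  44: appears 1 time(s)
  47: appears 1 time(s)
Step 2: The value 5 appears most frequently (3 times).
Step 3: Mode = 5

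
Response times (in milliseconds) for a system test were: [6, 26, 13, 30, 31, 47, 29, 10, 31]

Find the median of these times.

29

Step 1: Sort the data in ascending order: [6, 10, 13, 26, 29, 30, 31, 31, 47]
Step 2: The number of values is n = 9.
Step 3: Since n is odd, the median is the middle value at position 5: 29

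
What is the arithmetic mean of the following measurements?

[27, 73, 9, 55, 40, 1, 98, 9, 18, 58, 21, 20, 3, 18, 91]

36.0667

Step 1: Sum all values: 27 + 73 + 9 + 55 + 40 + 1 + 98 + 9 + 18 + 58 + 21 + 20 + 3 + 18 + 91 = 541
Step 2: Count the number of values: n = 15
Step 3: Mean = sum / n = 541 / 15 = 36.0667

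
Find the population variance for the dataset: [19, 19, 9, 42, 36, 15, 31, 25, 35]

107.7778

Step 1: Compute the mean: (19 + 19 + 9 + 42 + 36 + 15 + 31 + 25 + 35) / 9 = 25.6667
Step 2: Compute squared deviations from the mean:
  (19 - 25.6667)^2 = 44.4444
  (19 - 25.6667)^2 = 44.4444
  (9 - 25.6667)^2 = 277.7778
  (42 - 25.6667)^2 = 266.7778
  (36 - 25.6667)^2 = 106.7778
  (15 - 25.6667)^2 = 113.7778
  (31 - 25.6667)^2 = 28.4444
  (25 - 25.6667)^2 = 0.4444
  (35 - 25.6667)^2 = 87.1111
Step 3: Sum of squared deviations = 970
Step 4: Population variance = 970 / 9 = 107.7778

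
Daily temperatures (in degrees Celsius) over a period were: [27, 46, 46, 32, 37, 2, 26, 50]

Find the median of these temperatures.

34.5

Step 1: Sort the data in ascending order: [2, 26, 27, 32, 37, 46, 46, 50]
Step 2: The number of values is n = 8.
Step 3: Since n is even, the median is the average of positions 4 and 5:
  Median = (32 + 37) / 2 = 34.5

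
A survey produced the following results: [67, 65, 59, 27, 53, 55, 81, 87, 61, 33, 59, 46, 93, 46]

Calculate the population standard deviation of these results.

18.1569

Step 1: Compute the mean: 59.4286
Step 2: Sum of squared deviations from the mean: 4615.4286
Step 3: Population variance = 4615.4286 / 14 = 329.6735
Step 4: Standard deviation = sqrt(329.6735) = 18.1569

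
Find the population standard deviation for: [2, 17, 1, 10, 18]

7.1722

Step 1: Compute the mean: 9.6
Step 2: Sum of squared deviations from the mean: 257.2
Step 3: Population variance = 257.2 / 5 = 51.44
Step 4: Standard deviation = sqrt(51.44) = 7.1722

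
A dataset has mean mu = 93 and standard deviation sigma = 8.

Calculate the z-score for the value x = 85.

-1

Step 1: Recall the z-score formula: z = (x - mu) / sigma
Step 2: Substitute values: z = (85 - 93) / 8
Step 3: z = -8 / 8 = -1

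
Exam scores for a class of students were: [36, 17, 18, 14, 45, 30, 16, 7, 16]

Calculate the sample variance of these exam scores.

148.8611

Step 1: Compute the mean: (36 + 17 + 18 + 14 + 45 + 30 + 16 + 7 + 16) / 9 = 22.1111
Step 2: Compute squared deviations from the mean:
  (36 - 22.1111)^2 = 192.9012
  (17 - 22.1111)^2 = 26.1235
  (18 - 22.1111)^2 = 16.9012
  (14 - 22.1111)^2 = 65.7901
  (45 - 22.1111)^2 = 523.9012
  (30 - 22.1111)^2 = 62.2346
  (16 - 22.1111)^2 = 37.3457
  (7 - 22.1111)^2 = 228.3457
  (16 - 22.1111)^2 = 37.3457
Step 3: Sum of squared deviations = 1190.8889
Step 4: Sample variance = 1190.8889 / 8 = 148.8611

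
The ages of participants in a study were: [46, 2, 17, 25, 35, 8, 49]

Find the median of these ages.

25

Step 1: Sort the data in ascending order: [2, 8, 17, 25, 35, 46, 49]
Step 2: The number of values is n = 7.
Step 3: Since n is odd, the median is the middle value at position 4: 25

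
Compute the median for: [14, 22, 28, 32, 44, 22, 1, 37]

25

Step 1: Sort the data in ascending order: [1, 14, 22, 22, 28, 32, 37, 44]
Step 2: The number of values is n = 8.
Step 3: Since n is even, the median is the average of positions 4 and 5:
  Median = (22 + 28) / 2 = 25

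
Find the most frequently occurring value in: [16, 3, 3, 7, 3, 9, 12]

3

Step 1: Count the frequency of each value:
  3: appears 3 time(s)
  7: appears 1 time(s)
  9: appears 1 time(s)
  12: appears 1 time(s)
  16: appears 1 time(s)
Step 2: The value 3 appears most frequently (3 times).
Step 3: Mode = 3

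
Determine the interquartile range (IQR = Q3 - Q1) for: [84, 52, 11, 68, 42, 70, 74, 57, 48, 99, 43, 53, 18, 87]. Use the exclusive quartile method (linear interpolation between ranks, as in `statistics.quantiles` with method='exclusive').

33.75

Step 1: Sort the data: [11, 18, 42, 43, 48, 52, 53, 57, 68, 70, 74, 84, 87, 99]
Step 2: n = 14
Step 3: Using the exclusive quartile method:
  Q1 = 42.75
  Q2 (median) = 55
  Q3 = 76.5
  IQR = Q3 - Q1 = 76.5 - 42.75 = 33.75
Step 4: IQR = 33.75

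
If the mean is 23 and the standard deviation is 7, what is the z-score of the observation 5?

-2.5714

Step 1: Recall the z-score formula: z = (x - mu) / sigma
Step 2: Substitute values: z = (5 - 23) / 7
Step 3: z = -18 / 7 = -2.5714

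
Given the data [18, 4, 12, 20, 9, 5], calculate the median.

10.5

Step 1: Sort the data in ascending order: [4, 5, 9, 12, 18, 20]
Step 2: The number of values is n = 6.
Step 3: Since n is even, the median is the average of positions 3 and 4:
  Median = (9 + 12) / 2 = 10.5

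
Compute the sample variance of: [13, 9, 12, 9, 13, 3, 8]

12.619

Step 1: Compute the mean: (13 + 9 + 12 + 9 + 13 + 3 + 8) / 7 = 9.5714
Step 2: Compute squared deviations from the mean:
  (13 - 9.5714)^2 = 11.7551
  (9 - 9.5714)^2 = 0.3265
  (12 - 9.5714)^2 = 5.898
  (9 - 9.5714)^2 = 0.3265
  (13 - 9.5714)^2 = 11.7551
  (3 - 9.5714)^2 = 43.1837
  (8 - 9.5714)^2 = 2.4694
Step 3: Sum of squared deviations = 75.7143
Step 4: Sample variance = 75.7143 / 6 = 12.619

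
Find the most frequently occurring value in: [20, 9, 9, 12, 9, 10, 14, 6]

9

Step 1: Count the frequency of each value:
  6: appears 1 time(s)
  9: appears 3 time(s)
  10: appears 1 time(s)
  12: appears 1 time(s)
  14: appears 1 time(s)
  20: appears 1 time(s)
Step 2: The value 9 appears most frequently (3 times).
Step 3: Mode = 9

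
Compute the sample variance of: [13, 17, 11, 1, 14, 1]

47.1

Step 1: Compute the mean: (13 + 17 + 11 + 1 + 14 + 1) / 6 = 9.5
Step 2: Compute squared deviations from the mean:
  (13 - 9.5)^2 = 12.25
  (17 - 9.5)^2 = 56.25
  (11 - 9.5)^2 = 2.25
  (1 - 9.5)^2 = 72.25
  (14 - 9.5)^2 = 20.25
  (1 - 9.5)^2 = 72.25
Step 3: Sum of squared deviations = 235.5
Step 4: Sample variance = 235.5 / 5 = 47.1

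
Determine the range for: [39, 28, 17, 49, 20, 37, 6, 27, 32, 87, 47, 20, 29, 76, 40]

81

Step 1: Identify the maximum value: max = 87
Step 2: Identify the minimum value: min = 6
Step 3: Range = max - min = 87 - 6 = 81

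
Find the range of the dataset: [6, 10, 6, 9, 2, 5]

8

Step 1: Identify the maximum value: max = 10
Step 2: Identify the minimum value: min = 2
Step 3: Range = max - min = 10 - 2 = 8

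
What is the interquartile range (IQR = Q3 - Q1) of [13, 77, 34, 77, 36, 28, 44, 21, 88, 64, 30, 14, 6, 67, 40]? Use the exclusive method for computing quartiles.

46

Step 1: Sort the data: [6, 13, 14, 21, 28, 30, 34, 36, 40, 44, 64, 67, 77, 77, 88]
Step 2: n = 15
Step 3: Using the exclusive quartile method:
  Q1 = 21
  Q2 (median) = 36
  Q3 = 67
  IQR = Q3 - Q1 = 67 - 21 = 46
Step 4: IQR = 46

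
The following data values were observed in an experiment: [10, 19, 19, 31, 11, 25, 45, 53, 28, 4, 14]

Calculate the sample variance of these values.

226.0727

Step 1: Compute the mean: (10 + 19 + 19 + 31 + 11 + 25 + 45 + 53 + 28 + 4 + 14) / 11 = 23.5455
Step 2: Compute squared deviations from the mean:
  (10 - 23.5455)^2 = 183.4793
  (19 - 23.5455)^2 = 20.6612
  (19 - 23.5455)^2 = 20.6612
  (31 - 23.5455)^2 = 55.5702
  (11 - 23.5455)^2 = 157.3884
  (25 - 23.5455)^2 = 2.1157
  (45 - 23.5455)^2 = 460.2975
  (53 - 23.5455)^2 = 867.5702
  (28 - 23.5455)^2 = 19.843
  (4 - 23.5455)^2 = 382.0248
  (14 - 23.5455)^2 = 91.1157
Step 3: Sum of squared deviations = 2260.7273
Step 4: Sample variance = 2260.7273 / 10 = 226.0727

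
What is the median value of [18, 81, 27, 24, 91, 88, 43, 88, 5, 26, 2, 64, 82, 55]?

49

Step 1: Sort the data in ascending order: [2, 5, 18, 24, 26, 27, 43, 55, 64, 81, 82, 88, 88, 91]
Step 2: The number of values is n = 14.
Step 3: Since n is even, the median is the average of positions 7 and 8:
  Median = (43 + 55) / 2 = 49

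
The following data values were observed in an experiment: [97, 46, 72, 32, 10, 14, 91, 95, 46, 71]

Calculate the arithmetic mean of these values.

57.4

Step 1: Sum all values: 97 + 46 + 72 + 32 + 10 + 14 + 91 + 95 + 46 + 71 = 574
Step 2: Count the number of values: n = 10
Step 3: Mean = sum / n = 574 / 10 = 57.4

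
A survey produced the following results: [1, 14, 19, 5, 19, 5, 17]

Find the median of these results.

14

Step 1: Sort the data in ascending order: [1, 5, 5, 14, 17, 19, 19]
Step 2: The number of values is n = 7.
Step 3: Since n is odd, the median is the middle value at position 4: 14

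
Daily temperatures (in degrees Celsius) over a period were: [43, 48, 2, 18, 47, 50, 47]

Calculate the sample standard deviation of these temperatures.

18.7515

Step 1: Compute the mean: 36.4286
Step 2: Sum of squared deviations from the mean: 2109.7143
Step 3: Sample variance = 2109.7143 / 6 = 351.619
Step 4: Standard deviation = sqrt(351.619) = 18.7515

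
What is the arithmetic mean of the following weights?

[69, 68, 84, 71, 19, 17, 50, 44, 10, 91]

52.3

Step 1: Sum all values: 69 + 68 + 84 + 71 + 19 + 17 + 50 + 44 + 10 + 91 = 523
Step 2: Count the number of values: n = 10
Step 3: Mean = sum / n = 523 / 10 = 52.3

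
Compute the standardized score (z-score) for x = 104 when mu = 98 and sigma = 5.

1.2

Step 1: Recall the z-score formula: z = (x - mu) / sigma
Step 2: Substitute values: z = (104 - 98) / 5
Step 3: z = 6 / 5 = 1.2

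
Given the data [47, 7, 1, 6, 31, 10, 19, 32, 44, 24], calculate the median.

21.5

Step 1: Sort the data in ascending order: [1, 6, 7, 10, 19, 24, 31, 32, 44, 47]
Step 2: The number of values is n = 10.
Step 3: Since n is even, the median is the average of positions 5 and 6:
  Median = (19 + 24) / 2 = 21.5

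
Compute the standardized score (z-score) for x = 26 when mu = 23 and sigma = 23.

0.1304

Step 1: Recall the z-score formula: z = (x - mu) / sigma
Step 2: Substitute values: z = (26 - 23) / 23
Step 3: z = 3 / 23 = 0.1304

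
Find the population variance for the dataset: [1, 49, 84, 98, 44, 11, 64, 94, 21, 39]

1051.05

Step 1: Compute the mean: (1 + 49 + 84 + 98 + 44 + 11 + 64 + 94 + 21 + 39) / 10 = 50.5
Step 2: Compute squared deviations from the mean:
  (1 - 50.5)^2 = 2450.25
  (49 - 50.5)^2 = 2.25
  (84 - 50.5)^2 = 1122.25
  (98 - 50.5)^2 = 2256.25
  (44 - 50.5)^2 = 42.25
  (11 - 50.5)^2 = 1560.25
  (64 - 50.5)^2 = 182.25
  (94 - 50.5)^2 = 1892.25
  (21 - 50.5)^2 = 870.25
  (39 - 50.5)^2 = 132.25
Step 3: Sum of squared deviations = 10510.5
Step 4: Population variance = 10510.5 / 10 = 1051.05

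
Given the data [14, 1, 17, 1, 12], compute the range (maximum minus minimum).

16

Step 1: Identify the maximum value: max = 17
Step 2: Identify the minimum value: min = 1
Step 3: Range = max - min = 17 - 1 = 16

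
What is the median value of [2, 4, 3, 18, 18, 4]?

4

Step 1: Sort the data in ascending order: [2, 3, 4, 4, 18, 18]
Step 2: The number of values is n = 6.
Step 3: Since n is even, the median is the average of positions 3 and 4:
  Median = (4 + 4) / 2 = 4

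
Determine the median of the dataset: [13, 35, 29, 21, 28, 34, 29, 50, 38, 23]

29

Step 1: Sort the data in ascending order: [13, 21, 23, 28, 29, 29, 34, 35, 38, 50]
Step 2: The number of values is n = 10.
Step 3: Since n is even, the median is the average of positions 5 and 6:
  Median = (29 + 29) / 2 = 29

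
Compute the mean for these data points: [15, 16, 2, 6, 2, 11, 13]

9.2857

Step 1: Sum all values: 15 + 16 + 2 + 6 + 2 + 11 + 13 = 65
Step 2: Count the number of values: n = 7
Step 3: Mean = sum / n = 65 / 7 = 9.2857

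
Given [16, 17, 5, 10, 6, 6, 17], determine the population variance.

26.2857

Step 1: Compute the mean: (16 + 17 + 5 + 10 + 6 + 6 + 17) / 7 = 11
Step 2: Compute squared deviations from the mean:
  (16 - 11)^2 = 25
  (17 - 11)^2 = 36
  (5 - 11)^2 = 36
  (10 - 11)^2 = 1
  (6 - 11)^2 = 25
  (6 - 11)^2 = 25
  (17 - 11)^2 = 36
Step 3: Sum of squared deviations = 184
Step 4: Population variance = 184 / 7 = 26.2857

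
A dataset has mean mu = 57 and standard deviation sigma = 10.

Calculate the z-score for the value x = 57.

0

Step 1: Recall the z-score formula: z = (x - mu) / sigma
Step 2: Substitute values: z = (57 - 57) / 10
Step 3: z = 0 / 10 = 0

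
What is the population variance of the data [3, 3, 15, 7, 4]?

20.64

Step 1: Compute the mean: (3 + 3 + 15 + 7 + 4) / 5 = 6.4
Step 2: Compute squared deviations from the mean:
  (3 - 6.4)^2 = 11.56
  (3 - 6.4)^2 = 11.56
  (15 - 6.4)^2 = 73.96
  (7 - 6.4)^2 = 0.36
  (4 - 6.4)^2 = 5.76
Step 3: Sum of squared deviations = 103.2
Step 4: Population variance = 103.2 / 5 = 20.64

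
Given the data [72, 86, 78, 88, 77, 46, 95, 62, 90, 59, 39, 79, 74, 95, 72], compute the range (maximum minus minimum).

56

Step 1: Identify the maximum value: max = 95
Step 2: Identify the minimum value: min = 39
Step 3: Range = max - min = 95 - 39 = 56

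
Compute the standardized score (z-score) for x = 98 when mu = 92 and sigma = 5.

1.2

Step 1: Recall the z-score formula: z = (x - mu) / sigma
Step 2: Substitute values: z = (98 - 92) / 5
Step 3: z = 6 / 5 = 1.2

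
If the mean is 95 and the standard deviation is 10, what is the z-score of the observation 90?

-0.5

Step 1: Recall the z-score formula: z = (x - mu) / sigma
Step 2: Substitute values: z = (90 - 95) / 10
Step 3: z = -5 / 10 = -0.5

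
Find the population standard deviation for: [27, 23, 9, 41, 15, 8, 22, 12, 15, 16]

9.4

Step 1: Compute the mean: 18.8
Step 2: Sum of squared deviations from the mean: 883.6
Step 3: Population variance = 883.6 / 10 = 88.36
Step 4: Standard deviation = sqrt(88.36) = 9.4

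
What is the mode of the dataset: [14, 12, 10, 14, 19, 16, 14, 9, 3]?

14

Step 1: Count the frequency of each value:
  3: appears 1 time(s)
  9: appears 1 time(s)
  10: appears 1 time(s)
  12: appears 1 time(s)
  14: appears 3 time(s)
  16: appears 1 time(s)
  19: appears 1 time(s)
Step 2: The value 14 appears most frequently (3 times).
Step 3: Mode = 14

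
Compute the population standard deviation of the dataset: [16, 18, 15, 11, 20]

3.0332

Step 1: Compute the mean: 16
Step 2: Sum of squared deviations from the mean: 46
Step 3: Population variance = 46 / 5 = 9.2
Step 4: Standard deviation = sqrt(9.2) = 3.0332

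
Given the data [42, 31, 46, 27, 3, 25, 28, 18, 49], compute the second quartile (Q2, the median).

28

Step 1: Sort the data: [3, 18, 25, 27, 28, 31, 42, 46, 49]
Step 2: n = 9
Step 3: Q2 is the median. Since n is odd, it is the middle value at position 5: 28
Step 4: Q2 = 28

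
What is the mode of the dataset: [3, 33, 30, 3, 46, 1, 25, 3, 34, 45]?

3

Step 1: Count the frequency of each value:
  1: appears 1 time(s)
  3: appears 3 time(s)
  25: appears 1 time(s)
  30: appears 1 time(s)
  33: appears 1 time(s)
  34: appears 1 time(s)
  45: appears 1 time(s)
  46: appears 1 time(s)
Step 2: The value 3 appears most frequently (3 times).
Step 3: Mode = 3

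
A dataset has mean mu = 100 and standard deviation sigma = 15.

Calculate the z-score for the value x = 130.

2

Step 1: Recall the z-score formula: z = (x - mu) / sigma
Step 2: Substitute values: z = (130 - 100) / 15
Step 3: z = 30 / 15 = 2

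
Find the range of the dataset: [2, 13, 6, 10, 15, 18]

16

Step 1: Identify the maximum value: max = 18
Step 2: Identify the minimum value: min = 2
Step 3: Range = max - min = 18 - 2 = 16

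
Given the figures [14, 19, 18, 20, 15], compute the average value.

17.2

Step 1: Sum all values: 14 + 19 + 18 + 20 + 15 = 86
Step 2: Count the number of values: n = 5
Step 3: Mean = sum / n = 86 / 5 = 17.2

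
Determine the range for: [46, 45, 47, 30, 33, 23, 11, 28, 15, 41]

36

Step 1: Identify the maximum value: max = 47
Step 2: Identify the minimum value: min = 11
Step 3: Range = max - min = 47 - 11 = 36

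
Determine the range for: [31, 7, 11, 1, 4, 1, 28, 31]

30

Step 1: Identify the maximum value: max = 31
Step 2: Identify the minimum value: min = 1
Step 3: Range = max - min = 31 - 1 = 30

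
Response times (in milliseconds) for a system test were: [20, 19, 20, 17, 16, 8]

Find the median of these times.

18

Step 1: Sort the data in ascending order: [8, 16, 17, 19, 20, 20]
Step 2: The number of values is n = 6.
Step 3: Since n is even, the median is the average of positions 3 and 4:
  Median = (17 + 19) / 2 = 18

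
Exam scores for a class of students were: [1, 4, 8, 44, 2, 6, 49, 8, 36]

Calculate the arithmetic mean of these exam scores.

17.5556

Step 1: Sum all values: 1 + 4 + 8 + 44 + 2 + 6 + 49 + 8 + 36 = 158
Step 2: Count the number of values: n = 9
Step 3: Mean = sum / n = 158 / 9 = 17.5556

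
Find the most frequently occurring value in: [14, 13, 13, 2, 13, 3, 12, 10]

13

Step 1: Count the frequency of each value:
  2: appears 1 time(s)
  3: appears 1 time(s)
  10: appears 1 time(s)
  12: appears 1 time(s)
  13: appears 3 time(s)
  14: appears 1 time(s)
Step 2: The value 13 appears most frequently (3 times).
Step 3: Mode = 13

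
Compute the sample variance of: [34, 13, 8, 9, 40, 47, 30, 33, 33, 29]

175.6

Step 1: Compute the mean: (34 + 13 + 8 + 9 + 40 + 47 + 30 + 33 + 33 + 29) / 10 = 27.6
Step 2: Compute squared deviations from the mean:
  (34 - 27.6)^2 = 40.96
  (13 - 27.6)^2 = 213.16
  (8 - 27.6)^2 = 384.16
  (9 - 27.6)^2 = 345.96
  (40 - 27.6)^2 = 153.76
  (47 - 27.6)^2 = 376.36
  (30 - 27.6)^2 = 5.76
  (33 - 27.6)^2 = 29.16
  (33 - 27.6)^2 = 29.16
  (29 - 27.6)^2 = 1.96
Step 3: Sum of squared deviations = 1580.4
Step 4: Sample variance = 1580.4 / 9 = 175.6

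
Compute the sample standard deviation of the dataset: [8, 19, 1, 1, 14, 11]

7.1833

Step 1: Compute the mean: 9
Step 2: Sum of squared deviations from the mean: 258
Step 3: Sample variance = 258 / 5 = 51.6
Step 4: Standard deviation = sqrt(51.6) = 7.1833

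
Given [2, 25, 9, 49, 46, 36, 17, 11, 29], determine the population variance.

244.321

Step 1: Compute the mean: (2 + 25 + 9 + 49 + 46 + 36 + 17 + 11 + 29) / 9 = 24.8889
Step 2: Compute squared deviations from the mean:
  (2 - 24.8889)^2 = 523.9012
  (25 - 24.8889)^2 = 0.0123
  (9 - 24.8889)^2 = 252.4568
  (49 - 24.8889)^2 = 581.3457
  (46 - 24.8889)^2 = 445.679
  (36 - 24.8889)^2 = 123.4568
  (17 - 24.8889)^2 = 62.2346
  (11 - 24.8889)^2 = 192.9012
  (29 - 24.8889)^2 = 16.9012
Step 3: Sum of squared deviations = 2198.8889
Step 4: Population variance = 2198.8889 / 9 = 244.321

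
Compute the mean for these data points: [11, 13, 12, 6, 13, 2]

9.5

Step 1: Sum all values: 11 + 13 + 12 + 6 + 13 + 2 = 57
Step 2: Count the number of values: n = 6
Step 3: Mean = sum / n = 57 / 6 = 9.5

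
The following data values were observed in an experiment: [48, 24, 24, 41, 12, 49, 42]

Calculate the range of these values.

37

Step 1: Identify the maximum value: max = 49
Step 2: Identify the minimum value: min = 12
Step 3: Range = max - min = 49 - 12 = 37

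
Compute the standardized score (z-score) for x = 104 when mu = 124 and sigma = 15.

-1.3333

Step 1: Recall the z-score formula: z = (x - mu) / sigma
Step 2: Substitute values: z = (104 - 124) / 15
Step 3: z = -20 / 15 = -1.3333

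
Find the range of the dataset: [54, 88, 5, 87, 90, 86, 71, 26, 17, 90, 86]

85

Step 1: Identify the maximum value: max = 90
Step 2: Identify the minimum value: min = 5
Step 3: Range = max - min = 90 - 5 = 85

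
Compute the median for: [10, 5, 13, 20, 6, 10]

10

Step 1: Sort the data in ascending order: [5, 6, 10, 10, 13, 20]
Step 2: The number of values is n = 6.
Step 3: Since n is even, the median is the average of positions 3 and 4:
  Median = (10 + 10) / 2 = 10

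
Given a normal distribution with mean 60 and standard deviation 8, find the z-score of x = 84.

3

Step 1: Recall the z-score formula: z = (x - mu) / sigma
Step 2: Substitute values: z = (84 - 60) / 8
Step 3: z = 24 / 8 = 3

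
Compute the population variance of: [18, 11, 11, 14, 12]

6.96

Step 1: Compute the mean: (18 + 11 + 11 + 14 + 12) / 5 = 13.2
Step 2: Compute squared deviations from the mean:
  (18 - 13.2)^2 = 23.04
  (11 - 13.2)^2 = 4.84
  (11 - 13.2)^2 = 4.84
  (14 - 13.2)^2 = 0.64
  (12 - 13.2)^2 = 1.44
Step 3: Sum of squared deviations = 34.8
Step 4: Population variance = 34.8 / 5 = 6.96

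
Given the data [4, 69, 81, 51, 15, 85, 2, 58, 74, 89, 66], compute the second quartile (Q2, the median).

66

Step 1: Sort the data: [2, 4, 15, 51, 58, 66, 69, 74, 81, 85, 89]
Step 2: n = 11
Step 3: Q2 is the median. Since n is odd, it is the middle value at position 6: 66
Step 4: Q2 = 66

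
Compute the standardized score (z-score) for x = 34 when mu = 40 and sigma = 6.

-1

Step 1: Recall the z-score formula: z = (x - mu) / sigma
Step 2: Substitute values: z = (34 - 40) / 6
Step 3: z = -6 / 6 = -1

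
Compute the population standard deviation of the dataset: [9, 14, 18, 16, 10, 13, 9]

3.2826

Step 1: Compute the mean: 12.7143
Step 2: Sum of squared deviations from the mean: 75.4286
Step 3: Population variance = 75.4286 / 7 = 10.7755
Step 4: Standard deviation = sqrt(10.7755) = 3.2826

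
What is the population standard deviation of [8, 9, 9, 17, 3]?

4.49

Step 1: Compute the mean: 9.2
Step 2: Sum of squared deviations from the mean: 100.8
Step 3: Population variance = 100.8 / 5 = 20.16
Step 4: Standard deviation = sqrt(20.16) = 4.49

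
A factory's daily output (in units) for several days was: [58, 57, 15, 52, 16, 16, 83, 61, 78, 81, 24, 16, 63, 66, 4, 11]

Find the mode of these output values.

16

Step 1: Count the frequency of each value:
  4: appears 1 time(s)
  11: appears 1 time(s)
  15: appears 1 time(s)
  16: appears 3 time(s)
  24: appears 1 time(s)
  52: appears 1 time(s)
  57: appears 1 time(s)
  58: appears 1 time(s)
  61: appears 1 time(s)
  63: appears 1 time(s)
  66: appears 1 time(s)
  78: appears 1 time(s)
  81: appears 1 time(s)
  83: appears 1 time(s)
Step 2: The value 16 appears most frequently (3 times).
Step 3: Mode = 16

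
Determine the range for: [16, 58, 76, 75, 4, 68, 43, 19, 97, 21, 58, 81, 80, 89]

93

Step 1: Identify the maximum value: max = 97
Step 2: Identify the minimum value: min = 4
Step 3: Range = max - min = 97 - 4 = 93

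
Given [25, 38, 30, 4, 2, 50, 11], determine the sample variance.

325.4762

Step 1: Compute the mean: (25 + 38 + 30 + 4 + 2 + 50 + 11) / 7 = 22.8571
Step 2: Compute squared deviations from the mean:
  (25 - 22.8571)^2 = 4.5918
  (38 - 22.8571)^2 = 229.3061
  (30 - 22.8571)^2 = 51.0204
  (4 - 22.8571)^2 = 355.5918
  (2 - 22.8571)^2 = 435.0204
  (50 - 22.8571)^2 = 736.7347
  (11 - 22.8571)^2 = 140.5918
Step 3: Sum of squared deviations = 1952.8571
Step 4: Sample variance = 1952.8571 / 6 = 325.4762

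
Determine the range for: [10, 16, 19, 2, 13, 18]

17

Step 1: Identify the maximum value: max = 19
Step 2: Identify the minimum value: min = 2
Step 3: Range = max - min = 19 - 2 = 17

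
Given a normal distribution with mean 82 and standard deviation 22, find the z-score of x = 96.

0.6364

Step 1: Recall the z-score formula: z = (x - mu) / sigma
Step 2: Substitute values: z = (96 - 82) / 22
Step 3: z = 14 / 22 = 0.6364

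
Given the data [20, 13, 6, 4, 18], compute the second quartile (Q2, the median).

13

Step 1: Sort the data: [4, 6, 13, 18, 20]
Step 2: n = 5
Step 3: Q2 is the median. Since n is odd, it is the middle value at position 3: 13
Step 4: Q2 = 13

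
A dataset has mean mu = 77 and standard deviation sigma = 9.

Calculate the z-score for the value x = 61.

-1.7778

Step 1: Recall the z-score formula: z = (x - mu) / sigma
Step 2: Substitute values: z = (61 - 77) / 9
Step 3: z = -16 / 9 = -1.7778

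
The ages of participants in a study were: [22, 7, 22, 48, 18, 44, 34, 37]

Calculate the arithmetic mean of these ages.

29

Step 1: Sum all values: 22 + 7 + 22 + 48 + 18 + 44 + 34 + 37 = 232
Step 2: Count the number of values: n = 8
Step 3: Mean = sum / n = 232 / 8 = 29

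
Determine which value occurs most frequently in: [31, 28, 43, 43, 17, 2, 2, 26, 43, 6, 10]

43

Step 1: Count the frequency of each value:
  2: appears 2 time(s)
  6: appears 1 time(s)
  10: appears 1 time(s)
  17: appears 1 time(s)
  26: appears 1 time(s)
  28: appears 1 time(s)
  31: appears 1 time(s)
  43: appears 3 time(s)
Step 2: The value 43 appears most frequently (3 times).
Step 3: Mode = 43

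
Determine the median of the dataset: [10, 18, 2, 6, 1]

6

Step 1: Sort the data in ascending order: [1, 2, 6, 10, 18]
Step 2: The number of values is n = 5.
Step 3: Since n is odd, the median is the middle value at position 3: 6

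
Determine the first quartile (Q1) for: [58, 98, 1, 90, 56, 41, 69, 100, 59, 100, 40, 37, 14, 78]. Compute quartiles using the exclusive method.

39.25

Step 1: Sort the data: [1, 14, 37, 40, 41, 56, 58, 59, 69, 78, 90, 98, 100, 100]
Step 2: n = 14
Step 3: Using the exclusive quartile method:
  Q1 = 39.25
  Q2 (median) = 58.5
  Q3 = 92
  IQR = Q3 - Q1 = 92 - 39.25 = 52.75
Step 4: Q1 = 39.25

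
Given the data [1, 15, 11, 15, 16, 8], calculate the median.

13

Step 1: Sort the data in ascending order: [1, 8, 11, 15, 15, 16]
Step 2: The number of values is n = 6.
Step 3: Since n is even, the median is the average of positions 3 and 4:
  Median = (11 + 15) / 2 = 13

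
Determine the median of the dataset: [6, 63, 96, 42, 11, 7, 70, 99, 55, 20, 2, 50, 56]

50

Step 1: Sort the data in ascending order: [2, 6, 7, 11, 20, 42, 50, 55, 56, 63, 70, 96, 99]
Step 2: The number of values is n = 13.
Step 3: Since n is odd, the median is the middle value at position 7: 50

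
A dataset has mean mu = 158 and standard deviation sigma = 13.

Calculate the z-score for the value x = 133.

-1.9231

Step 1: Recall the z-score formula: z = (x - mu) / sigma
Step 2: Substitute values: z = (133 - 158) / 13
Step 3: z = -25 / 13 = -1.9231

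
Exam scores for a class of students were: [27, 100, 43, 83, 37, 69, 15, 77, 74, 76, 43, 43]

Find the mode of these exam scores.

43

Step 1: Count the frequency of each value:
  15: appears 1 time(s)
  27: appears 1 time(s)
  37: appears 1 time(s)
  43: appears 3 time(s)
  69: appears 1 time(s)
  74: appears 1 time(s)
  76: appears 1 time(s)
  77: appears 1 time(s)
  83: appears 1 time(s)
  100: appears 1 time(s)
Step 2: The value 43 appears most frequently (3 times).
Step 3: Mode = 43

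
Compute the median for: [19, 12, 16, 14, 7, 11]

13

Step 1: Sort the data in ascending order: [7, 11, 12, 14, 16, 19]
Step 2: The number of values is n = 6.
Step 3: Since n is even, the median is the average of positions 3 and 4:
  Median = (12 + 14) / 2 = 13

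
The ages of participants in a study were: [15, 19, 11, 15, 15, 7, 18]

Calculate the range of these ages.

12

Step 1: Identify the maximum value: max = 19
Step 2: Identify the minimum value: min = 7
Step 3: Range = max - min = 19 - 7 = 12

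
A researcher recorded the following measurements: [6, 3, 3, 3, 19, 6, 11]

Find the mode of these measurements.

3

Step 1: Count the frequency of each value:
  3: appears 3 time(s)
  6: appears 2 time(s)
  11: appears 1 time(s)
  19: appears 1 time(s)
Step 2: The value 3 appears most frequently (3 times).
Step 3: Mode = 3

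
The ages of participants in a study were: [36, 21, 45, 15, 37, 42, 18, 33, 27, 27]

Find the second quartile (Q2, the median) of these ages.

30

Step 1: Sort the data: [15, 18, 21, 27, 27, 33, 36, 37, 42, 45]
Step 2: n = 10
Step 3: Q2 is the median. Since n is even, it is the average of the values at positions 5 and 6:
  Q2 = (27 + 33) / 2 = 30
Step 4: Q2 = 30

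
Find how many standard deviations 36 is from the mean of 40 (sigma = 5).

-0.8

Step 1: Recall the z-score formula: z = (x - mu) / sigma
Step 2: Substitute values: z = (36 - 40) / 5
Step 3: z = -4 / 5 = -0.8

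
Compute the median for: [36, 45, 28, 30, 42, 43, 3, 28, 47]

36

Step 1: Sort the data in ascending order: [3, 28, 28, 30, 36, 42, 43, 45, 47]
Step 2: The number of values is n = 9.
Step 3: Since n is odd, the median is the middle value at position 5: 36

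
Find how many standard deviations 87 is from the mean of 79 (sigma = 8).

1

Step 1: Recall the z-score formula: z = (x - mu) / sigma
Step 2: Substitute values: z = (87 - 79) / 8
Step 3: z = 8 / 8 = 1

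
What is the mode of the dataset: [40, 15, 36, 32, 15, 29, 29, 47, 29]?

29

Step 1: Count the frequency of each value:
  15: appears 2 time(s)
  29: appears 3 time(s)
  32: appears 1 time(s)
  36: appears 1 time(s)
  40: appears 1 time(s)
  47: appears 1 time(s)
Step 2: The value 29 appears most frequently (3 times).
Step 3: Mode = 29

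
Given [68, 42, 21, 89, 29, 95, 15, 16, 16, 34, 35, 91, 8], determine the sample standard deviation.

31.6781

Step 1: Compute the mean: 43
Step 2: Sum of squared deviations from the mean: 12042
Step 3: Sample variance = 12042 / 12 = 1003.5
Step 4: Standard deviation = sqrt(1003.5) = 31.6781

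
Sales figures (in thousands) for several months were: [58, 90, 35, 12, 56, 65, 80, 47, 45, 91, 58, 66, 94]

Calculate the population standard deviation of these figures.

22.8755

Step 1: Compute the mean: 61.3077
Step 2: Sum of squared deviations from the mean: 6802.7692
Step 3: Population variance = 6802.7692 / 13 = 523.2899
Step 4: Standard deviation = sqrt(523.2899) = 22.8755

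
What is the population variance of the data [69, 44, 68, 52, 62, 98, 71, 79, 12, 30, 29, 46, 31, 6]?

646.5969

Step 1: Compute the mean: (69 + 44 + 68 + 52 + 62 + 98 + 71 + 79 + 12 + 30 + 29 + 46 + 31 + 6) / 14 = 49.7857
Step 2: Compute squared deviations from the mean:
  (69 - 49.7857)^2 = 369.1888
  (44 - 49.7857)^2 = 33.4745
  (68 - 49.7857)^2 = 331.7602
  (52 - 49.7857)^2 = 4.9031
  (62 - 49.7857)^2 = 149.1888
  (98 - 49.7857)^2 = 2324.6173
  (71 - 49.7857)^2 = 450.0459
  (79 - 49.7857)^2 = 853.4745
  (12 - 49.7857)^2 = 1427.7602
  (30 - 49.7857)^2 = 391.4745
  (29 - 49.7857)^2 = 432.0459
  (46 - 49.7857)^2 = 14.3316
  (31 - 49.7857)^2 = 352.9031
  (6 - 49.7857)^2 = 1917.1888
Step 3: Sum of squared deviations = 9052.3571
Step 4: Population variance = 9052.3571 / 14 = 646.5969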